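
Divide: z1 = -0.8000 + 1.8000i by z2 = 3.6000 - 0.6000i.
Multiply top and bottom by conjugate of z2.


Conjugate of z2 = 3.6000 + 0.6000i
Numerator: (-0.8000 + 1.8000i)(3.6000 + 0.6000i) = -3.9600 + 6.0000i
Denominator: 3.6^2 + (-0.6)^2 = 13.32
Result = (-3.9600 + 6.0000i)/13.32

-0.2973 + 0.4505i


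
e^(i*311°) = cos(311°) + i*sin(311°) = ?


cos(311°) = 0.6561
sin(311°) = -0.7547

e^(i*311°) = 0.6561 - 0.7547i


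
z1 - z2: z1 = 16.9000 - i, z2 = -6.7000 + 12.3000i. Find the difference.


Real: 16.9 + 6.7 = 23.6
Imag: -1 - 12.3 = -13.3

23.6000 - 13.3000i


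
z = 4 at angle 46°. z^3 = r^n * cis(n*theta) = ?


r^3 = 4^3 = 64
n*theta = 3*46° = 138° = 138° (mod 360)
a = 64*cos(138°) = -47.5613
b = 64*sin(138°) = 42.8244

64 cis(138°) = -47.5613 + 42.8244i


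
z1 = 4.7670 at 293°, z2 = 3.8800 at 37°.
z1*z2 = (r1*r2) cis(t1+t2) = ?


r = 4.7670 * 3.8800 = 18.4960
theta = 293° + 37° = 330° = 330° (mod 360)

18.4960 cis(330°)


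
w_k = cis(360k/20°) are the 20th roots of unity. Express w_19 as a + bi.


Angle = 360*19/20 = 342°
a = cos(342°) = 0.9511
b = sin(342°) = -0.3090

0.9511 - 0.3090i


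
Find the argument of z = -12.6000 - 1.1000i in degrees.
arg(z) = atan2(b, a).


Re = -12.6, Im = -1.1
arg = atan2(-1.1, -12.6) = -175.0106 degrees

arg(z) = -175.0106 degrees


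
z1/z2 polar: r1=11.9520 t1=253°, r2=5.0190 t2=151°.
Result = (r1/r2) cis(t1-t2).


r = 11.9520 / 5.0190 = 2.3814
theta = 253° - 151° = 102° = 102° (mod 360)

2.3814 cis(102°)


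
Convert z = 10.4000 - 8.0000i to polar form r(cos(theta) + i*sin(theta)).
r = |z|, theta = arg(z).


r = sqrt(108.16+64) = sqrt(172.16) = 13.1210
theta = atan2(-8, 10.4) = -37.5686 degrees

r = 13.1210, theta = -37.5686 degrees


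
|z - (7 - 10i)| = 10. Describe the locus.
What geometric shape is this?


|z - z0| = r is a circle with center z0 and radius r.
Center = (7, -10), radius = 10

Circle with center (7, -10) and radius 10


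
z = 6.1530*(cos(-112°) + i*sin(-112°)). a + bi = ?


a = 6.1530*cos(-112°) = 6.1530*(-0.37461) = -2.3050
b = 6.1530*sin(-112°) = 6.1530*(-0.927184) = -5.7050

-2.3050 - 5.7050i


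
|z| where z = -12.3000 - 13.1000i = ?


|z| = sqrt((-12.3)^2 + (-13.1)^2) = sqrt(151.29 + 171.61) = sqrt(322.9) = 17.9694

|z| = 17.9694


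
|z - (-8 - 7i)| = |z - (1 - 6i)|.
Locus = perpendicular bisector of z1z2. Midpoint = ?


Equal distances means the locus is the perpendicular bisector of z1 and z2.
Midpoint = ((-8+1)/2, (-7+(-6))/2) = (-3.5000, -6.5000)

Perpendicular bisector through (-3.5000, -6.5000)


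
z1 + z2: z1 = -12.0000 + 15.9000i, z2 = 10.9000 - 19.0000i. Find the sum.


Real: -12 + 10.9 = -1.1
Imag: 15.9 - 19 = -3.1

-1.1000 - 3.1000i


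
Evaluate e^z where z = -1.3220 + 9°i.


e^-1.3220 = 0.2666
cos(9°) = 0.9877
sin(9°) = 0.1564
Real = 0.2666*0.9877 = 0.2633
Imag = 0.2666*0.1564 = 0.0417

0.2633 + 0.0417i


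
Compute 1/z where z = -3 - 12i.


|z|^2 = 9+144 = 153
1/z = (-3 + 12i)/153

1/z = -0.0196 + 0.0784i


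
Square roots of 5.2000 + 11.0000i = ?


|z| = sqrt(27.04+121) = 12.1672
sqrt((|z|+a)/2) = sqrt((12.1672+5.2)/2) = sqrt(8.6836) = 2.9468
sqrt((|z|-a)/2) = sqrt((12.1672-5.2)/2) = sqrt(3.4836) = 1.8664

±(2.9468 + 1.8664i) i.e. 2.9468 + 1.8664i and -2.9468 - 1.8664i


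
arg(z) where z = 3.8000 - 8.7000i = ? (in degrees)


Re = 3.8, Im = -8.7
arg = atan2(-8.7, 3.8) = -66.4052 degrees

arg(z) = -66.4052 degrees


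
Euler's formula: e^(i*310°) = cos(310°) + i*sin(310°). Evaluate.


cos(310°) = 0.6428
sin(310°) = -0.7660

e^(i*310°) = 0.6428 - 0.7660i


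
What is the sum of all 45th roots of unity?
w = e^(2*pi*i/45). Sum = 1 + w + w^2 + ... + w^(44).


The sum of all 45th roots of unity is 0.
Geometric series: (1 - w^45)/(1 - w) = (1-1)/(1-w) = 0 since w^45 = 1, w ≠ 1.
Alternatively: coefficient of z^44 in z^45 - 1 is 0.

0


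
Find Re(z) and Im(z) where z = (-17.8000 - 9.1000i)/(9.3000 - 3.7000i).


Multiply by conjugate: (-17.8000 - 9.1000i)(9.3000 + 3.7000i) / (9.3^2 + (-3.7)^2)
Numerator real = -17.8*9.3 - (9.1)*(-3.7) = -131.87
Numerator imag = -9.1*9.3 - (-17.8)*(-3.7) = -150.49
Denominator = 100.18
Re(z) = -131.87/100.18 = -1.3163
Im(z) = -150.49/100.18 = -1.5022

Re(z) = -1.3163, Im(z) = -1.5022


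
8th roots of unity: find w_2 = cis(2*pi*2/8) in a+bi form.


Angle = 360*2/8 = 90°
a = cos(90°) = 0
b = sin(90°) = 1.0000

0 + 1.0000i


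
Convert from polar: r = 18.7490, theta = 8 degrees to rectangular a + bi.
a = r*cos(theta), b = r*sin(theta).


a = 18.7490*cos(8°) = 18.7490*0.990268 = 18.5665
b = 18.7490*sin(8°) = 18.7490*0.139173 = 2.6094

18.5665 + 2.6094i


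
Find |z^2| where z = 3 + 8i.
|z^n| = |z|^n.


|z| = sqrt(9+64) = sqrt(73) = 8.5440
|z^2| = |z|^2 = (sqrt(73))^2 = 73

|z^2| = 73


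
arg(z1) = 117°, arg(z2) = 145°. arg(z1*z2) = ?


arg(z1*z2) = 117° + 145° = 262°
Normalized to (-180°, 180°]: -98°

-98°


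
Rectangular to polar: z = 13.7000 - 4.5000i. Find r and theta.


r = sqrt(187.69+20.25) = sqrt(207.94) = 14.4201
theta = atan2(-4.5, 13.7) = -18.1837 degrees

r = 14.4201, theta = -18.1837 degrees


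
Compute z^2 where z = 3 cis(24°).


r^2 = 3^2 = 9
n*theta = 2*24° = 48° = 48° (mod 360)
a = 9*cos(48°) = 6.0222
b = 9*sin(48°) = 6.6883

9 cis(48°) = 6.0222 + 6.6883i


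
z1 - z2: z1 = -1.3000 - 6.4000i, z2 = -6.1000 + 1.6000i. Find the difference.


Real: -1.3 + 6.1 = 4.8
Imag: -6.4 - 1.6 = -8

4.8000 - 8.0000i


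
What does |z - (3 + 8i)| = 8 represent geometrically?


|z - z0| = r is a circle with center z0 and radius r.
Center = (3, 8), radius = 8

Circle with center (3, 8) and radius 8


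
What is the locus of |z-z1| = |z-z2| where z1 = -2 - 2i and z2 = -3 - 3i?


Equal distances means the locus is the perpendicular bisector of z1 and z2.
Midpoint = ((-2+(-3))/2, (-2+(-3))/2) = (-2.5000, -2.5000)

Perpendicular bisector through (-2.5000, -2.5000)


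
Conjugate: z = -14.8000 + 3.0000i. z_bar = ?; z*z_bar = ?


z_bar = -14.8000 - 3.0000i
z*z_bar = (-14.8)^2 + 3^2 = 219.04 + 9 = 228.04

z_bar = -14.8000 - 3.0000i, z*z_bar = 228.04


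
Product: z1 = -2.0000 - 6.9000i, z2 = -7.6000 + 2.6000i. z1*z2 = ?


Real = -2*(-7.6) - (-6.9)*2.6 = 15.2 - (-17.94) = 33.14
Imag = -2*2.6 - (7.6)*(-6.9) = -5.2 + 52.44 = 47.24

33.1400 + 47.2400i


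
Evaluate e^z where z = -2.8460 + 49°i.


e^-2.8460 = 0.0581
cos(49°) = 0.6561
sin(49°) = 0.7547
Real = 0.0581*0.6561 = 0.0381
Imag = 0.0581*0.7547 = 0.0438

0.0381 + 0.0438i


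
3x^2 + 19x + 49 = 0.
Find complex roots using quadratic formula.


disc = 19^2 - 4*3*49 = 361 - 588 = -227
sqrt(|disc|) = sqrt(227) = 15.0665
Real part = -19/(2*3) = -3.1667
Imag part = 15.0665/(2*3) = 2.5111

-3.1667 ± 2.5111i


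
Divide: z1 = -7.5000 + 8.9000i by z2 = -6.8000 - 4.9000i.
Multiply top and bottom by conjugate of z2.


Conjugate of z2 = -6.8000 + 4.9000i
Numerator: (-7.5000 + 8.9000i)(-6.8000 + 4.9000i) = 7.3900 - 97.2700i
Denominator: (-6.8)^2 + (-4.9)^2 = 70.25
Result = (7.3900 - 97.2700i)/70.25

0.1052 - 1.3846i


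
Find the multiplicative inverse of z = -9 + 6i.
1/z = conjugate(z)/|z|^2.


|z|^2 = 81+36 = 117
1/z = (-9 - 6i)/117

1/z = -0.0769 - 0.0513i


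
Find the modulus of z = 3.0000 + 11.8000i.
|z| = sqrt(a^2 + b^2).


|z| = sqrt(3^2 + 11.8^2) = sqrt(9 + 139.24) = sqrt(148.24) = 12.1754

|z| = 12.1754


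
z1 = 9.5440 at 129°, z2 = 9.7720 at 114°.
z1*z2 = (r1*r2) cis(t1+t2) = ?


r = 9.5440 * 9.7720 = 93.2640
theta = 129° + 114° = 243° = 243° (mod 360)

93.2640 cis(243°)


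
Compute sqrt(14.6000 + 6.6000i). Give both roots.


|z| = sqrt(213.16+43.56) = 16.0225
sqrt((|z|+a)/2) = sqrt((16.0225+14.6)/2) = sqrt(15.3112) = 3.9130
sqrt((|z|-a)/2) = sqrt((16.0225-14.6)/2) = sqrt(0.7112) = 0.8434

±(3.9130 + 0.8434i) i.e. 3.9130 + 0.8434i and -3.9130 - 0.8434i


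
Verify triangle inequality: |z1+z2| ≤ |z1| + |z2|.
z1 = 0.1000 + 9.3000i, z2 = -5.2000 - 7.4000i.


|z1| = sqrt(0.1^2 + 9.3^2) = sqrt(86.5) = 9.3005
|z2| = sqrt((-5.2)^2 + (-7.4)^2) = sqrt(81.8) = 9.0443
z1+z2 = -5.1000 + 1.9000i
|z1+z2| = sqrt(29.62) = 5.4424
|z1|+|z2| = 9.3005 + 9.0443 = 18.3448

|z1+z2| = 5.4424 ≤ |z1|+|z2| = 18.3448 (verified)


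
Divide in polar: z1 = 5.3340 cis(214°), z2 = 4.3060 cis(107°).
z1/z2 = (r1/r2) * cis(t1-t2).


r = 5.3340 / 4.3060 = 1.2387
theta = 214° - 107° = 107° = 107° (mod 360)

1.2387 cis(107°)


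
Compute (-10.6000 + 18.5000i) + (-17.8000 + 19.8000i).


Real: -10.6 - 17.8 = -28.4
Imag: 18.5 + 19.8 = 38.3

-28.4000 + 38.3000i


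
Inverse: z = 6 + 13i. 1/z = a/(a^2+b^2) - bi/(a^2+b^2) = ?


|z|^2 = 36+169 = 205
1/z = (6 - 13i)/205

1/z = 0.0293 - 0.0634i


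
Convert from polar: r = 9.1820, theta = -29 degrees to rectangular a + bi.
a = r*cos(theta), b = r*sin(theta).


a = 9.1820*cos(-29°) = 9.1820*0.87462 = 8.0308
b = 9.1820*sin(-29°) = 9.1820*(-0.48481) = -4.4515

8.0308 - 4.4515i


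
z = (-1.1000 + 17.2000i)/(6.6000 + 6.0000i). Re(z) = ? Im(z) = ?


Multiply by conjugate: (-1.1000 + 17.2000i)(6.6000 - 6.0000i) / (6.6^2 + 6^2)
Numerator real = -1.1*6.6 + 17.2*6 = 95.94
Numerator imag = 17.2*6.6 - (-1.1)*6 = 120.12
Denominator = 79.56
Re(z) = 95.94/79.56 = 1.2059
Im(z) = 120.12/79.56 = 1.5098

Re(z) = 1.2059, Im(z) = 1.5098


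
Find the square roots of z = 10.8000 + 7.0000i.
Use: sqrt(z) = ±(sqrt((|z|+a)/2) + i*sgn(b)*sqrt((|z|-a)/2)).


|z| = sqrt(116.64+49) = 12.8701
sqrt((|z|+a)/2) = sqrt((12.8701+10.8)/2) = sqrt(11.8351) = 3.4402
sqrt((|z|-a)/2) = sqrt((12.8701-10.8)/2) = sqrt(1.0351) = 1.0174

±(3.4402 + 1.0174i) i.e. 3.4402 + 1.0174i and -3.4402 - 1.0174i


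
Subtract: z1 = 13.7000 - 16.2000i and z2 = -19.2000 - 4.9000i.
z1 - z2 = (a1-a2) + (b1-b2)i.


Real: 13.7 + 19.2 = 32.9
Imag: -16.2 + 4.9 = -11.3

32.9000 - 11.3000i


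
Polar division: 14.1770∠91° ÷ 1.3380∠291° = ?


r = 14.1770 / 1.3380 = 10.5957
theta = 91° - 291° = -200° = 160° (mod 360)

10.5957 cis(160°)


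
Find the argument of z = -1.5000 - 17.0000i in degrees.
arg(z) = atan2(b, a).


Re = -1.5, Im = -17
arg = atan2(-17, -1.5) = -95.0425 degrees

arg(z) = -95.0425 degrees


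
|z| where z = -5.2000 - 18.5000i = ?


|z| = sqrt((-5.2)^2 + (-18.5)^2) = sqrt(27.04 + 342.25) = sqrt(369.29) = 19.2169

|z| = 19.2169


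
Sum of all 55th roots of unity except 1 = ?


With w = e^(2*pi*i/55), all 55 of the 55th roots of unity w^0 = 1, w, ..., w^(54) sum to 0: 1 + w + ... + w^(54) = (1 - w^55)/(1 - w) = 0 since w^55 = 1, w ≠ 1.
Removing the root 1: w + w^2 + ... + w^(54) = 0 - 1 = -1

Sum = -1


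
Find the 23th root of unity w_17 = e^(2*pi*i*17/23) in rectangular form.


Angle = 360*17/23 = 266.087°
a = cos(266.087°) = -0.0682
b = sin(266.087°) = -0.9977

-0.0682 - 0.9977i


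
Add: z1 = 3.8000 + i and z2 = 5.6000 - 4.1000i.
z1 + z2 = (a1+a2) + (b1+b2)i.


Real: 3.8 + 5.6 = 9.4
Imag: 1 - 4.1 = -3.1

9.4000 - 3.1000i


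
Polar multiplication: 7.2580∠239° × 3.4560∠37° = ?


r = 7.2580 * 3.4560 = 25.0836
theta = 239° + 37° = 276° = 276° (mod 360)

25.0836 cis(276°)


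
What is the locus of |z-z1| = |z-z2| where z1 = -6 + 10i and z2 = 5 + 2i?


Equal distances means the locus is the perpendicular bisector of z1 and z2.
Midpoint = ((-6+5)/2, (10+2)/2) = (-0.5000, 6.0000)

Perpendicular bisector through (-0.5000, 6.0000)


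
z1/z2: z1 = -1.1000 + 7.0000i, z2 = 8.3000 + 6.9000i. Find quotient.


Conjugate of z2 = 8.3000 - 6.9000i
Numerator: (-1.1000 + 7.0000i)(8.3000 - 6.9000i) = 39.1700 + 65.6900i
Denominator: 8.3^2 + 6.9^2 = 116.5
Result = (39.1700 + 65.6900i)/116.5

0.3362 + 0.5639i


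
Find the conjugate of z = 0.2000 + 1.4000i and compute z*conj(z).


z_bar = 0.2000 - 1.4000i
z*z_bar = 0.2^2 + 1.4^2 = 0.04 + 1.96 = 2

z_bar = 0.2000 - 1.4000i, z*z_bar = 2


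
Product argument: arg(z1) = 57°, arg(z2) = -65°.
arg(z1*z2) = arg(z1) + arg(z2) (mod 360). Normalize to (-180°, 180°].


arg(z1*z2) = 57° - 65° = -8°
Normalized to (-180°, 180°]: -8°

-8°


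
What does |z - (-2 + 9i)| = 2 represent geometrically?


|z - z0| = r is a circle with center z0 and radius r.
Center = (-2, 9), radius = 2

Circle with center (-2, 9) and radius 2


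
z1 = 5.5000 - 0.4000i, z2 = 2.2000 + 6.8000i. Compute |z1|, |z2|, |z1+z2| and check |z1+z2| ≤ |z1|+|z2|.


|z1| = sqrt(5.5^2 + (-0.4)^2) = sqrt(30.41) = 5.5145
|z2| = sqrt(2.2^2 + 6.8^2) = sqrt(51.08) = 7.1470
z1+z2 = 7.7000 + 6.4000i
|z1+z2| = sqrt(100.25) = 10.0125
|z1|+|z2| = 5.5145 + 7.1470 = 12.6615

|z1+z2| = 10.0125 ≤ |z1|+|z2| = 12.6615 (verified)


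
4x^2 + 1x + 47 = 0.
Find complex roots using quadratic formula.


disc = 1^2 - 4*4*47 = 1 - 752 = -751
sqrt(|disc|) = sqrt(751) = 27.4044
Real part = -1/(2*4) = -0.1250
Imag part = 27.4044/(2*4) = 3.4255

-0.1250 ± 3.4255i


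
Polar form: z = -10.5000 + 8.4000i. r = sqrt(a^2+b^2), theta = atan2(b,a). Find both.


r = sqrt(110.25+70.56) = sqrt(180.81) = 13.4466
theta = atan2(8.4, -10.5) = 141.3402 degrees

r = 13.4466, theta = 141.3402 degrees


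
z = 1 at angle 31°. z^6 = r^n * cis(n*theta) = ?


r^6 = 1^6 = 1
n*theta = 6*31° = 186° = 186° (mod 360)
a = 1*cos(186°) = -0.9945
b = 1*sin(186°) = -0.1045

1 cis(186°) = -0.9945 - 0.1045i


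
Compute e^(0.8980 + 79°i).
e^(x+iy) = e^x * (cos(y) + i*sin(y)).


e^0.8980 = 2.4547
cos(79°) = 0.1908
sin(79°) = 0.98163
Real = 2.4547*0.1908 = 0.4684
Imag = 2.4547*0.98163 = 2.4096

0.4684 + 2.4096i


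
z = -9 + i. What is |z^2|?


|z| = sqrt(81+1) = sqrt(82) = 9.0554
|z^2| = |z|^2 = (sqrt(82))^2 = 82

|z^2| = 82


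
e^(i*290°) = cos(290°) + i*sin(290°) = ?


cos(290°) = 0.3420
sin(290°) = -0.9397

e^(i*290°) = 0.3420 - 0.9397i


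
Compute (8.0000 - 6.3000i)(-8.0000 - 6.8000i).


Real = 8*(-8) - (-6.3)*(-6.8) = -64 - 42.84 = -106.84
Imag = 8*(-6.8) - (8)*(-6.3) = -54.4 + 50.4 = -4

-106.8400 - 4.0000i


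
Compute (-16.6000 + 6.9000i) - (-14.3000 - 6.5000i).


Real: -16.6 + 14.3 = -2.3
Imag: 6.9 + 6.5 = 13.4

-2.3000 + 13.4000i


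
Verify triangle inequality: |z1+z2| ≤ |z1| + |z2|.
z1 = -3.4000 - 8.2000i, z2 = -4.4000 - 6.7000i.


|z1| = sqrt((-3.4)^2 + (-8.2)^2) = sqrt(78.8) = 8.8769
|z2| = sqrt((-4.4)^2 + (-6.7)^2) = sqrt(64.25) = 8.0156
z1+z2 = -7.8000 - 14.9000i
|z1+z2| = sqrt(282.85) = 16.8181
|z1|+|z2| = 8.8769 + 8.0156 = 16.8925

|z1+z2| = 16.8181 ≤ |z1|+|z2| = 16.8925 (verified)


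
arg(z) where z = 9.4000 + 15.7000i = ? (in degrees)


Re = 9.4, Im = 15.7
arg = atan2(15.7, 9.4) = 59.0899 degrees

arg(z) = 59.0899 degrees


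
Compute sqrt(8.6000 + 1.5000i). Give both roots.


|z| = sqrt(73.96+2.25) = 8.7298
sqrt((|z|+a)/2) = sqrt((8.7298+8.6)/2) = sqrt(8.6649) = 2.9436
sqrt((|z|-a)/2) = sqrt((8.7298-8.6)/2) = sqrt(0.0649) = 0.2548

±(2.9436 + 0.2548i) i.e. 2.9436 + 0.2548i and -2.9436 - 0.2548i


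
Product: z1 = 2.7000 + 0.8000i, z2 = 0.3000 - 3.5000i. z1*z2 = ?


Real = 2.7*0.3 - 0.8*(-3.5) = 0.81 - (-2.8) = 3.61
Imag = 2.7*(-3.5) + 0.3*0.8 = -9.45 + 0.24 = -9.21

3.6100 - 9.2100i


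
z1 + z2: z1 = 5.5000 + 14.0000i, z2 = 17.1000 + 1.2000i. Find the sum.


Real: 5.5 + 17.1 = 22.6
Imag: 14 + 1.2 = 15.2

22.6000 + 15.2000i


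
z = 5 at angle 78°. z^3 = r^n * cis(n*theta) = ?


r^3 = 5^3 = 125
n*theta = 3*78° = 234° = 234° (mod 360)
a = 125*cos(234°) = -73.4732
b = 125*sin(234°) = -101.1271

125 cis(234°) = -73.4732 - 101.1271i


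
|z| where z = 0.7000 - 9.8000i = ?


|z| = sqrt(0.7^2 + (-9.8)^2) = sqrt(0.49 + 96.04) = sqrt(96.53) = 9.8250

|z| = 9.8250


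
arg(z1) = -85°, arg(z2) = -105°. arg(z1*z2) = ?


arg(z1*z2) = -85° - 105° = -190°
Normalized to (-180°, 180°]: 170°

170°


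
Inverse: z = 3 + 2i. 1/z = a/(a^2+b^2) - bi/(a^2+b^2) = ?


|z|^2 = 9+4 = 13
1/z = (3 - 2i)/13

1/z = 0.2308 - 0.1538i


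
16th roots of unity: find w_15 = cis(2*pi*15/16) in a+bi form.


Angle = 360*15/16 = 337.5°
a = cos(337.5°) = 0.9239
b = sin(337.5°) = -0.3827

0.9239 - 0.3827i


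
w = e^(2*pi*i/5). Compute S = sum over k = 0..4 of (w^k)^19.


The roots are w_k = w^k with w = e^(2*pi*i/5), and (w^k)^19 = (w^19)^k.
So S = 1 + u + u^2 + ... + u^(4) with u = w^19.
19 = 3*5 + 4, so 19 is not a multiple of 5: u = (w^5)^3 * w^4 = w^4 ≠ 1 (w is a primitive 5th root), while u^5 = (w^5)^19 = 1.
Geometric series: S = (1 - u^5)/(1 - u) = (1 - 1)/(1 - u) = 0

S = 0


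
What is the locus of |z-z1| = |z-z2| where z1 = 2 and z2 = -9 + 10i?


Equal distances means the locus is the perpendicular bisector of z1 and z2.
Midpoint = ((2+(-9))/2, (0+10)/2) = (-3.5000, 5.0000)

Perpendicular bisector through (-3.5000, 5.0000)


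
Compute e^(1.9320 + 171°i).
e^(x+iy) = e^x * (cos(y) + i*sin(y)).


e^1.9320 = 6.9033
cos(171°) = -0.98769
sin(171°) = 0.15643
Real = 6.9033*(-0.98769) = -6.8183
Imag = 6.9033*0.15643 = 1.0799

-6.8183 + 1.0799i


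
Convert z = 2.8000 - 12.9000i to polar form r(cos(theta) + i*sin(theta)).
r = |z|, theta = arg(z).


r = sqrt(7.84+166.41) = sqrt(174.25) = 13.2004
theta = atan2(-12.9, 2.8) = -77.7537 degrees

r = 13.2004, theta = -77.7537 degrees


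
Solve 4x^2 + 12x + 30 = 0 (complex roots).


disc = 12^2 - 4*4*30 = 144 - 480 = -336
sqrt(|disc|) = sqrt(336) = 18.3303
Real part = -12/(2*4) = -1.5000
Imag part = 18.3303/(2*4) = 2.2913

-1.5000 ± 2.2913i


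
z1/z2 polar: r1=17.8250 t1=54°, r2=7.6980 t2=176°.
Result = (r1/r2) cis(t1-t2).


r = 17.8250 / 7.6980 = 2.3155
theta = 54° - 176° = -122° = 238° (mod 360)

2.3155 cis(238°)


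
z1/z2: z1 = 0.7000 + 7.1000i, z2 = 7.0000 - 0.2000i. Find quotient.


Conjugate of z2 = 7.0000 + 0.2000i
Numerator: (0.7000 + 7.1000i)(7.0000 + 0.2000i) = 3.4800 + 49.8400i
Denominator: 7^2 + (-0.2)^2 = 49.04
Result = (3.4800 + 49.8400i)/49.04

0.0710 + 1.0163i


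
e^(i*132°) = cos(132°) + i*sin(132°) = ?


cos(132°) = -0.6691
sin(132°) = 0.7431

e^(i*132°) = -0.6691 + 0.7431i


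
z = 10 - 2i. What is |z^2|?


|z| = sqrt(100+4) = sqrt(104) = 10.1980
|z^2| = |z|^2 = (sqrt(104))^2 = 104

|z^2| = 104


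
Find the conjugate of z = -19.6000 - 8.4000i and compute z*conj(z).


z_bar = -19.6000 + 8.4000i
z*z_bar = (-19.6)^2 + (-8.4)^2 = 384.16 + 70.56 = 454.72

z_bar = -19.6000 + 8.4000i, z*z_bar = 454.72


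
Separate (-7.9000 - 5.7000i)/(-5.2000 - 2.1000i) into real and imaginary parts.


Multiply by conjugate: (-7.9000 - 5.7000i)(-5.2000 + 2.1000i) / ((-5.2)^2 + (-2.1)^2)
Numerator real = -7.9*(-5.2) - (5.7)*(-2.1) = 53.05
Numerator imag = -5.7*(-5.2) - (-7.9)*(-2.1) = 13.05
Denominator = 31.45
Re(z) = 53.05/31.45 = 1.6868
Im(z) = 13.05/31.45 = 0.4149

Re(z) = 1.6868, Im(z) = 0.4149


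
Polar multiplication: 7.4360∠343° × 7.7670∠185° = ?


r = 7.4360 * 7.7670 = 57.7554
theta = 343° + 185° = 528° = 168° (mod 360)

57.7554 cis(168°)


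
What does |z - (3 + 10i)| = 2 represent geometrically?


|z - z0| = r is a circle with center z0 and radius r.
Center = (3, 10), radius = 2

Circle with center (3, 10) and radius 2


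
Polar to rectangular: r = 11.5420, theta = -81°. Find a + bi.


a = 11.5420*cos(-81°) = 11.5420*0.156434 = 1.8056
b = 11.5420*sin(-81°) = 11.5420*(-0.98769) = -11.3999

1.8056 - 11.3999i


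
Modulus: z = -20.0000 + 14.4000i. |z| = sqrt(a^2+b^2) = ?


|z| = sqrt((-20)^2 + 14.4^2) = sqrt(400 + 207.36) = sqrt(607.36) = 24.6447

|z| = 24.6447


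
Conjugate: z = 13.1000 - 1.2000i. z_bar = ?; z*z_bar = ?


z_bar = 13.1000 + 1.2000i
z*z_bar = 13.1^2 + (-1.2)^2 = 171.61 + 1.44 = 173.05

z_bar = 13.1000 + 1.2000i, z*z_bar = 173.05


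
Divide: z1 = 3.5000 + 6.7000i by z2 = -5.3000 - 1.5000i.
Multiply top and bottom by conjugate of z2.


Conjugate of z2 = -5.3000 + 1.5000i
Numerator: (3.5000 + 6.7000i)(-5.3000 + 1.5000i) = -28.6000 - 30.2600i
Denominator: (-5.3)^2 + (-1.5)^2 = 30.34
Result = (-28.6000 - 30.2600i)/30.34

-0.9426 - 0.9974i


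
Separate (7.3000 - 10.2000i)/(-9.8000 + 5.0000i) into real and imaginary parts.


Multiply by conjugate: (7.3000 - 10.2000i)(-9.8000 - 5.0000i) / ((-9.8)^2 + 5^2)
Numerator real = 7.3*(-9.8) - (10.2)*5 = -122.54
Numerator imag = -10.2*(-9.8) - 7.3*5 = 63.46
Denominator = 121.04
Re(z) = -122.54/121.04 = -1.0124
Im(z) = 63.46/121.04 = 0.5243

Re(z) = -1.0124, Im(z) = 0.5243


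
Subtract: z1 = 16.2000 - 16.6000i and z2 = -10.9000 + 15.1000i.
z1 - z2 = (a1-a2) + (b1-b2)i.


Real: 16.2 + 10.9 = 27.1
Imag: -16.6 - 15.1 = -31.7

27.1000 - 31.7000i


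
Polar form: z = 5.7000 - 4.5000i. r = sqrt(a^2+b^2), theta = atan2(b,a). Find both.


r = sqrt(32.49+20.25) = sqrt(52.74) = 7.2622
theta = atan2(-4.5, 5.7) = -38.2902 degrees

r = 7.2622, theta = -38.2902 degrees


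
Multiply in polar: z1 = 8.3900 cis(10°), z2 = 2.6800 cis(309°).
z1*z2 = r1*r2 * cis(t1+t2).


r = 8.3900 * 2.6800 = 22.4852
theta = 10° + 309° = 319° = 319° (mod 360)

22.4852 cis(319°)


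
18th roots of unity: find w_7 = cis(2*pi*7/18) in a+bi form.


Angle = 360*7/18 = 140°
a = cos(140°) = -0.7660
b = sin(140°) = 0.6428

-0.7660 + 0.6428i


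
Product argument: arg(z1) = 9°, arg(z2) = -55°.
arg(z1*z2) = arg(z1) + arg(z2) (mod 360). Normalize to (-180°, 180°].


arg(z1*z2) = 9° - 55° = -46°
Normalized to (-180°, 180°]: -46°

-46°


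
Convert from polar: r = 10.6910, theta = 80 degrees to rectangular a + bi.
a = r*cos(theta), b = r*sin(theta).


a = 10.6910*cos(80°) = 10.6910*0.17365 = 1.8565
b = 10.6910*sin(80°) = 10.6910*0.98481 = 10.5286

1.8565 + 10.5286i


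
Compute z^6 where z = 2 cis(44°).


r^6 = 2^6 = 64
n*theta = 6*44° = 264° = 264° (mod 360)
a = 64*cos(264°) = -6.6898
b = 64*sin(264°) = -63.6494

64 cis(264°) = -6.6898 - 63.6494i


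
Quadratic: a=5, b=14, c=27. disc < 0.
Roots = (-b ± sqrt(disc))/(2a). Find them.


disc = 14^2 - 4*5*27 = 196 - 540 = -344
sqrt(|disc|) = sqrt(344) = 18.5472
Real part = -14/(2*5) = -1.4000
Imag part = 18.5472/(2*5) = 1.8547

-1.4000 ± 1.8547i


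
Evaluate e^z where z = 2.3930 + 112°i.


e^2.3930 = 10.9463
cos(112°) = -0.37461
sin(112°) = 0.92718
Real = 10.9463*(-0.37461) = -4.1006
Imag = 10.9463*0.92718 = 10.1492

-4.1006 + 10.1492i


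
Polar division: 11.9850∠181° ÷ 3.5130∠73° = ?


r = 11.9850 / 3.5130 = 3.4116
theta = 181° - 73° = 108° = 108° (mod 360)

3.4116 cis(108°)


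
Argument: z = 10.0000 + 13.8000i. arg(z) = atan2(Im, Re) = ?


Re = 10, Im = 13.8
arg = atan2(13.8, 10) = 54.0715 degrees

arg(z) = 54.0715 degrees


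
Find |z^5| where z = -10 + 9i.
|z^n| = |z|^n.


|z| = sqrt(100+81) = sqrt(181) = 13.4536
|z^5| = |z|^5 = (sqrt(181))^5 = 181^2 * sqrt(181) = 32761*sqrt(181)

|z^5| = 32761*sqrt(181) ≈ 440754.1774


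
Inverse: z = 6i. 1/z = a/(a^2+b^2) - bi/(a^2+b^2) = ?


|z|^2 = 0+36 = 36
1/z = (0 - 6i)/36

1/z = 0 - 0.1667i


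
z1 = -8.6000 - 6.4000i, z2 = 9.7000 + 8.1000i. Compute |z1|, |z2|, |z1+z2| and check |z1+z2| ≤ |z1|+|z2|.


|z1| = sqrt((-8.6)^2 + (-6.4)^2) = sqrt(114.92) = 10.7201
|z2| = sqrt(9.7^2 + 8.1^2) = sqrt(159.7) = 12.6372
z1+z2 = 1.1000 + 1.7000i
|z1+z2| = sqrt(4.1) = 2.0248
|z1|+|z2| = 10.7201 + 12.6372 = 23.3573

|z1+z2| = 2.0248 ≤ |z1|+|z2| = 23.3573 (verified)


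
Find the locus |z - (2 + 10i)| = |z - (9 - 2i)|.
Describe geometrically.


Equal distances means the locus is the perpendicular bisector of z1 and z2.
Midpoint = ((2+9)/2, (10+(-2))/2) = (5.5000, 4.0000)

Perpendicular bisector through (5.5000, 4.0000)


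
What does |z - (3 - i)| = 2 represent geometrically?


|z - z0| = r is a circle with center z0 and radius r.
Center = (3, -1), radius = 2

Circle with center (3, -1) and radius 2


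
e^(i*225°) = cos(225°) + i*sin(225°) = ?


cos(225°) = -0.7071
sin(225°) = -0.7071

e^(i*225°) = -0.7071 - 0.7071i


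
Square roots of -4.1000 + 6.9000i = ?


|z| = sqrt(16.81+47.61) = 8.0262
sqrt((|z|+a)/2) = sqrt((8.0262+(-4.1))/2) = sqrt(1.9631) = 1.4011
sqrt((|z|-a)/2) = sqrt((8.0262-(-4.1))/2) = sqrt(6.0631) = 2.4623

±(1.4011 + 2.4623i) i.e. 1.4011 + 2.4623i and -1.4011 - 2.4623i


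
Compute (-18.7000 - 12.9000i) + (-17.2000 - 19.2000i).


Real: -18.7 - 17.2 = -35.9
Imag: -12.9 - 19.2 = -32.1

-35.9000 - 32.1000i


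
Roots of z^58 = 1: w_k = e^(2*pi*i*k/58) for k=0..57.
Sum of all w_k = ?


The sum of all 58th roots of unity is 0.
Geometric series: (1 - w^58)/(1 - w) = (1-1)/(1-w) = 0 since w^58 = 1, w ≠ 1.
Alternatively: coefficient of z^57 in z^58 - 1 is 0.

0


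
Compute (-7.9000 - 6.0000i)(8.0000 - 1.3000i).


Real = -7.9*8 - (-6)*(-1.3) = -63.2 - 7.8 = -71
Imag = -7.9*(-1.3) + 8*(-6) = 10.27 - (48) = -37.73

-71.0000 - 37.7300i


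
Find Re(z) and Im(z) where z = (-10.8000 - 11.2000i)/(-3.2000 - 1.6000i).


Multiply by conjugate: (-10.8000 - 11.2000i)(-3.2000 + 1.6000i) / ((-3.2)^2 + (-1.6)^2)
Numerator real = -10.8*(-3.2) - (11.2)*(-1.6) = 52.48
Numerator imag = -11.2*(-3.2) - (-10.8)*(-1.6) = 18.56
Denominator = 12.8
Re(z) = 52.48/12.8 = 4.1000
Im(z) = 18.56/12.8 = 1.4500

Re(z) = 4.1000, Im(z) = 1.4500


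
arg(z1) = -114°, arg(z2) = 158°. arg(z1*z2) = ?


arg(z1*z2) = -114° + 158° = 44°
Normalized to (-180°, 180°]: 44°

44°


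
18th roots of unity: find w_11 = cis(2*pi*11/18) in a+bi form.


Angle = 360*11/18 = 220°
a = cos(220°) = -0.7660
b = sin(220°) = -0.6428

-0.7660 - 0.6428i


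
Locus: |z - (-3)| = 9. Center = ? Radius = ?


|z - z0| = r is a circle with center z0 and radius r.
Center = (-3, 0), radius = 9

Circle with center (-3, 0) and radius 9


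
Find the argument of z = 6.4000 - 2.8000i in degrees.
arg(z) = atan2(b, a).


Re = 6.4, Im = -2.8
arg = atan2(-2.8, 6.4) = -23.6294 degrees

arg(z) = -23.6294 degrees


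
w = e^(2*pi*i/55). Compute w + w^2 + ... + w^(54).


With w = e^(2*pi*i/55), all 55 of the 55th roots of unity w^0 = 1, w, ..., w^(54) sum to 0: 1 + w + ... + w^(54) = (1 - w^55)/(1 - w) = 0 since w^55 = 1, w ≠ 1.
Removing the root 1: w + w^2 + ... + w^(54) = 0 - 1 = -1

Sum = -1


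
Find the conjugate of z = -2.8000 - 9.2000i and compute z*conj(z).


z_bar = -2.8000 + 9.2000i
z*z_bar = (-2.8)^2 + (-9.2)^2 = 7.84 + 84.64 = 92.48

z_bar = -2.8000 + 9.2000i, z*z_bar = 92.48


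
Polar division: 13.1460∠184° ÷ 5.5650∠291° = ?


r = 13.1460 / 5.5650 = 2.3623
theta = 184° - 291° = -107° = 253° (mod 360)

2.3623 cis(253°)


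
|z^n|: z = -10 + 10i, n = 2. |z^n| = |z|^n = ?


|z| = sqrt(100+100) = sqrt(200) = 14.1421
|z^2| = |z|^2 = (sqrt(200))^2 = 200

|z^2| = 200


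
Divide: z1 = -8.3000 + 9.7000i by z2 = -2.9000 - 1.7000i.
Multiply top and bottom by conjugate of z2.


Conjugate of z2 = -2.9000 + 1.7000i
Numerator: (-8.3000 + 9.7000i)(-2.9000 + 1.7000i) = 7.5800 - 42.2400i
Denominator: (-2.9)^2 + (-1.7)^2 = 11.3
Result = (7.5800 - 42.2400i)/11.3

0.6708 - 3.7381i


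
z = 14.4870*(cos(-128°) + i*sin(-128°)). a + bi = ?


a = 14.4870*cos(-128°) = 14.4870*(-0.61566) = -8.9191
b = 14.4870*sin(-128°) = 14.4870*(-0.78801) = -11.4159

-8.9191 - 11.4159i


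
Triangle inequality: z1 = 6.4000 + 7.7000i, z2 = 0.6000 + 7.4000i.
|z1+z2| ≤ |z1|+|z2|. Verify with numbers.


|z1| = sqrt(6.4^2 + 7.7^2) = sqrt(100.25) = 10.0125
|z2| = sqrt(0.6^2 + 7.4^2) = sqrt(55.12) = 7.4243
z1+z2 = 7.0000 + 15.1000i
|z1+z2| = sqrt(277.01) = 16.6436
|z1|+|z2| = 10.0125 + 7.4243 = 17.4368

|z1+z2| = 16.6436 ≤ |z1|+|z2| = 17.4368 (verified)


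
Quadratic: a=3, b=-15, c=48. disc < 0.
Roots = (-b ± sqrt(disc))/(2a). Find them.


disc = (-15)^2 - 4*3*48 = 225 - 576 = -351
sqrt(|disc|) = sqrt(351) = 18.7350
Real part = 15/(2*3) = 2.5000
Imag part = 18.7350/(2*3) = 3.1225

2.5000 ± 3.1225i


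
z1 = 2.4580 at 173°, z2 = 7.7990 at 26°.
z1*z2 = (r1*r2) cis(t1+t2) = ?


r = 2.4580 * 7.7990 = 19.1699
theta = 173° + 26° = 199° = 199° (mod 360)

19.1699 cis(199°)


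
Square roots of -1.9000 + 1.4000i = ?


|z| = sqrt(3.61+1.96) = 2.3601
sqrt((|z|+a)/2) = sqrt((2.3601+(-1.9))/2) = sqrt(0.2300) = 0.4796
sqrt((|z|-a)/2) = sqrt((2.3601-(-1.9))/2) = sqrt(2.1300) = 1.4595

±(0.4796 + 1.4595i) i.e. 0.4796 + 1.4595i and -0.4796 - 1.4595i


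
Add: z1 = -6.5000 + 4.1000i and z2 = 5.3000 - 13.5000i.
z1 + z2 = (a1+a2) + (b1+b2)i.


Real: -6.5 + 5.3 = -1.2
Imag: 4.1 - 13.5 = -9.4

-1.2000 - 9.4000i


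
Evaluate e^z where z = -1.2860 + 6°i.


e^-1.2860 = 0.2764
cos(6°) = 0.9945
sin(6°) = 0.1045
Real = 0.2764*0.9945 = 0.2749
Imag = 0.2764*0.1045 = 0.0289

0.2749 + 0.0289i


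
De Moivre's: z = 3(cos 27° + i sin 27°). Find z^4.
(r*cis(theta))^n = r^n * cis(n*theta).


r^4 = 3^4 = 81
n*theta = 4*27° = 108° = 108° (mod 360)
a = 81*cos(108°) = -25.0304
b = 81*sin(108°) = 77.0356

81 cis(108°) = -25.0304 + 77.0356i


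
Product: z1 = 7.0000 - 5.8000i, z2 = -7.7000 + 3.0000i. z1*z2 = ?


Real = 7*(-7.7) - (-5.8)*3 = -53.9 - (-17.4) = -36.5
Imag = 7*3 - (7.7)*(-5.8) = 21 + 44.66 = 65.66

-36.5000 + 65.6600i


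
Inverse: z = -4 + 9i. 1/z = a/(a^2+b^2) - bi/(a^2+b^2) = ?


|z|^2 = 16+81 = 97
1/z = (-4 - 9i)/97

1/z = -0.0412 - 0.0928i


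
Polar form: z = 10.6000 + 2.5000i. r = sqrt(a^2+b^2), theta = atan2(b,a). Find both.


r = sqrt(112.36+6.25) = sqrt(118.61) = 10.8908
theta = atan2(2.5, 10.6) = 13.2706 degrees

r = 10.8908, theta = 13.2706 degrees


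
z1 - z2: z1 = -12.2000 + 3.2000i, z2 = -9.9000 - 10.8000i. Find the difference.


Real: -12.2 + 9.9 = -2.3
Imag: 3.2 + 10.8 = 14

-2.3000 + 14.0000i


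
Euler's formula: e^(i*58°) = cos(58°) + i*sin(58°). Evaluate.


cos(58°) = 0.5299
sin(58°) = 0.8480

e^(i*58°) = 0.5299 + 0.8480i


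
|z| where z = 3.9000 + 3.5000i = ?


|z| = sqrt(3.9^2 + 3.5^2) = sqrt(15.21 + 12.25) = sqrt(27.46) = 5.2402

|z| = 5.2402


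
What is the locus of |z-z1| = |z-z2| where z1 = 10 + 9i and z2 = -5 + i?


Equal distances means the locus is the perpendicular bisector of z1 and z2.
Midpoint = ((10+(-5))/2, (9+1)/2) = (2.5000, 5.0000)

Perpendicular bisector through (2.5000, 5.0000)


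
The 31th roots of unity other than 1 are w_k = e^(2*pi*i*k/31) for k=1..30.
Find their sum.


With w = e^(2*pi*i/31), all 31 of the 31th roots of unity w^0 = 1, w, ..., w^(30) sum to 0: 1 + w + ... + w^(30) = (1 - w^31)/(1 - w) = 0 since w^31 = 1, w ≠ 1.
Removing the root 1: w + w^2 + ... + w^(30) = 0 - 1 = -1

Sum = -1


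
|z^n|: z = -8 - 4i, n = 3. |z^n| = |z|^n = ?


|z| = sqrt(64+16) = sqrt(80) = 8.9443
|z^3| = |z|^3 = (sqrt(80))^3 = 80*sqrt(80)

|z^3| = 80*sqrt(80) ≈ 715.5418


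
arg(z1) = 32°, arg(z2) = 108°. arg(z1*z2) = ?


arg(z1*z2) = 32° + 108° = 140°
Normalized to (-180°, 180°]: 140°

140°


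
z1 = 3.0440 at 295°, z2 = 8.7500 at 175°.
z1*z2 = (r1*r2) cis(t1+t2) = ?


r = 3.0440 * 8.7500 = 26.6350
theta = 295° + 175° = 470° = 110° (mod 360)

26.6350 cis(110°)


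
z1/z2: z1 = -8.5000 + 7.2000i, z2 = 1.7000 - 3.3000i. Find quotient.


Conjugate of z2 = 1.7000 + 3.3000i
Numerator: (-8.5000 + 7.2000i)(1.7000 + 3.3000i) = -38.2100 - 15.8100i
Denominator: 1.7^2 + (-3.3)^2 = 13.78
Result = (-38.2100 - 15.8100i)/13.78

-2.7729 - 1.1473i


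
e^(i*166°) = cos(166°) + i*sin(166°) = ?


cos(166°) = -0.9703
sin(166°) = 0.2419

e^(i*166°) = -0.9703 + 0.2419i


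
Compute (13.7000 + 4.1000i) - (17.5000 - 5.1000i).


Real: 13.7 - 17.5 = -3.8
Imag: 4.1 + 5.1 = 9.2

-3.8000 + 9.2000i


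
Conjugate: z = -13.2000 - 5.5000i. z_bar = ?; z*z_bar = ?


z_bar = -13.2000 + 5.5000i
z*z_bar = (-13.2)^2 + (-5.5)^2 = 174.24 + 30.25 = 204.49

z_bar = -13.2000 + 5.5000i, z*z_bar = 204.49


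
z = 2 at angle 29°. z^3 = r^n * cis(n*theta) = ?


r^3 = 2^3 = 8
n*theta = 3*29° = 87° = 87° (mod 360)
a = 8*cos(87°) = 0.4187
b = 8*sin(87°) = 7.9890

8 cis(87°) = 0.4187 + 7.9890i


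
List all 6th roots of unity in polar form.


The 6th roots of unity are cis(360k/6°) for k=0..5
Angle step = 360/6 = 60°
Primitive root: cis(60°)
Primitive root = 0.5000 + 0.8660i

6 roots at angles: 0°, 60°, 120°, 180°, 240°, 300°


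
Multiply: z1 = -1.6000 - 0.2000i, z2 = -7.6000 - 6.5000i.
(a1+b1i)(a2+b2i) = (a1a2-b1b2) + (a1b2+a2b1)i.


Real = -1.6*(-7.6) - (-0.2)*(-6.5) = 12.16 - 1.3 = 10.86
Imag = -1.6*(-6.5) - (7.6)*(-0.2) = 10.4 + 1.52 = 11.92

10.8600 + 11.9200i


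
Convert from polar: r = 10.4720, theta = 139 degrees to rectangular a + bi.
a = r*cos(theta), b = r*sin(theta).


a = 10.4720*cos(139°) = 10.4720*(-0.75471) = -7.9033
b = 10.4720*sin(139°) = 10.4720*0.65606 = 6.8703

-7.9033 + 6.8703i


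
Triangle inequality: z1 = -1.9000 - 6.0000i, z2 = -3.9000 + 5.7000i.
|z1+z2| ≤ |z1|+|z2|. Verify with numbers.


|z1| = sqrt((-1.9)^2 + (-6)^2) = sqrt(39.61) = 6.2936
|z2| = sqrt((-3.9)^2 + 5.7^2) = sqrt(47.7) = 6.9065
z1+z2 = -5.8000 - 0.3000i
|z1+z2| = sqrt(33.73) = 5.8078
|z1|+|z2| = 6.2936 + 6.9065 = 13.2001

|z1+z2| = 5.8078 ≤ |z1|+|z2| = 13.2001 (verified)


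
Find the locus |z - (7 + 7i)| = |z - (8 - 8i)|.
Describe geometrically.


Equal distances means the locus is the perpendicular bisector of z1 and z2.
Midpoint = ((7+8)/2, (7+(-8))/2) = (7.5000, -0.5000)

Perpendicular bisector through (7.5000, -0.5000)


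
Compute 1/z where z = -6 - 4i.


|z|^2 = 36+16 = 52
1/z = (-6 + 4i)/52

1/z = -0.1154 + 0.0769i


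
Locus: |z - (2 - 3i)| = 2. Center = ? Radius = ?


|z - z0| = r is a circle with center z0 and radius r.
Center = (2, -3), radius = 2

Circle with center (2, -3) and radius 2


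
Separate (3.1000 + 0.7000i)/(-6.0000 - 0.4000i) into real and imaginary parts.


Multiply by conjugate: (3.1000 + 0.7000i)(-6.0000 + 0.4000i) / ((-6)^2 + (-0.4)^2)
Numerator real = 3.1*(-6) + 0.7*(-0.4) = -18.88
Numerator imag = 0.7*(-6) - 3.1*(-0.4) = -2.96
Denominator = 36.16
Re(z) = -18.88/36.16 = -0.5221
Im(z) = -2.96/36.16 = -0.0819

Re(z) = -0.5221, Im(z) = -0.0819


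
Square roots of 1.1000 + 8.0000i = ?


|z| = sqrt(1.21+64) = 8.0753
sqrt((|z|+a)/2) = sqrt((8.0753+1.1)/2) = sqrt(4.5876) = 2.1419
sqrt((|z|-a)/2) = sqrt((8.0753-1.1)/2) = sqrt(3.4876) = 1.8675

±(2.1419 + 1.8675i) i.e. 2.1419 + 1.8675i and -2.1419 - 1.8675i


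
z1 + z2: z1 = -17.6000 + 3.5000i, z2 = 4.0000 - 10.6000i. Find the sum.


Real: -17.6 + 4 = -13.6
Imag: 3.5 - 10.6 = -7.1

-13.6000 - 7.1000i


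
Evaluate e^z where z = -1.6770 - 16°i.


e^-1.6770 = 0.1869
cos(-16°) = 0.9613
sin(-16°) = -0.2756
Real = 0.1869*0.9613 = 0.1797
Imag = 0.1869*(-0.2756) = -0.0515

0.1797 - 0.0515i


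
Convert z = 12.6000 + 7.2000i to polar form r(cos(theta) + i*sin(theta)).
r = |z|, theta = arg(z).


r = sqrt(158.76+51.84) = sqrt(210.6) = 14.5121
theta = atan2(7.2, 12.6) = 29.7449 degrees

r = 14.5121, theta = 29.7449 degrees


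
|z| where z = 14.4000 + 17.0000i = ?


|z| = sqrt(14.4^2 + 17^2) = sqrt(207.36 + 289) = sqrt(496.36) = 22.2791

|z| = 22.2791


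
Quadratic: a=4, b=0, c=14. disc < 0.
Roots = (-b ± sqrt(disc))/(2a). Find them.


disc = 0^2 - 4*4*14 = 0 - 224 = -224
sqrt(|disc|) = sqrt(224) = 14.9666
Real part = 0/(2*4) = 0
Imag part = 14.9666/(2*4) = 1.8708

0 ± 1.8708i


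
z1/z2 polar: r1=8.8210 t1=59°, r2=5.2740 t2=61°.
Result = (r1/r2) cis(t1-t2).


r = 8.8210 / 5.2740 = 1.6725
theta = 59° - 61° = -2° = 358° (mod 360)

1.6725 cis(358°)


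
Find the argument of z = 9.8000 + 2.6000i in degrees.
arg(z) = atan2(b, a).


Re = 9.8, Im = 2.6
arg = atan2(2.6, 9.8) = 14.8586 degrees

arg(z) = 14.8586 degrees


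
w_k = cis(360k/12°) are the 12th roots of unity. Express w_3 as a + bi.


Angle = 360*3/12 = 90°
a = cos(90°) = 0
b = sin(90°) = 1.0000

0 + 1.0000i


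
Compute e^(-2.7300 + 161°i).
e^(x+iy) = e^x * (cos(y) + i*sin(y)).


e^-2.7300 = 0.06522
cos(161°) = -0.9455
sin(161°) = 0.3256
Real = 0.06522*(-0.9455) = -0.0617
Imag = 0.06522*0.3256 = 0.0212

-0.0617 + 0.0212i


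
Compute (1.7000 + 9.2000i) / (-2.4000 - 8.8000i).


Conjugate of z2 = -2.4000 + 8.8000i
Numerator: (1.7000 + 9.2000i)(-2.4000 + 8.8000i) = -85.0400 - 7.1200i
Denominator: (-2.4)^2 + (-8.8)^2 = 83.2
Result = (-85.0400 - 7.1200i)/83.2

-1.0221 - 0.0856i


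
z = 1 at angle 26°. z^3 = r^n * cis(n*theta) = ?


r^3 = 1^3 = 1
n*theta = 3*26° = 78° = 78° (mod 360)
a = 1*cos(78°) = 0.2079
b = 1*sin(78°) = 0.9781

1 cis(78°) = 0.2079 + 0.9781i


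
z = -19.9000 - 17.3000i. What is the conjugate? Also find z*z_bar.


z_bar = -19.9000 + 17.3000i
z*z_bar = (-19.9)^2 + (-17.3)^2 = 396.01 + 299.29 = 695.3

z_bar = -19.9000 + 17.3000i, z*z_bar = 695.3


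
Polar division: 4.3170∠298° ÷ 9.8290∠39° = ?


r = 4.3170 / 9.8290 = 0.4392
theta = 298° - 39° = 259° = 259° (mod 360)

0.4392 cis(259°)


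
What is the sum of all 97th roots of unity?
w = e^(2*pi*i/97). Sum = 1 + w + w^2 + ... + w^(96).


The sum of all 97th roots of unity is 0.
Geometric series: (1 - w^97)/(1 - w) = (1-1)/(1-w) = 0 since w^97 = 1, w ≠ 1.
Alternatively: coefficient of z^96 in z^97 - 1 is 0.

0


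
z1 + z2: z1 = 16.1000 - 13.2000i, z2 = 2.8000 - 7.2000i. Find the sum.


Real: 16.1 + 2.8 = 18.9
Imag: -13.2 - 7.2 = -20.4

18.9000 - 20.4000i


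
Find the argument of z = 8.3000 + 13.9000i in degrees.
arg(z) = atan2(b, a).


Re = 8.3, Im = 13.9
arg = atan2(13.9, 8.3) = 59.1576 degrees

arg(z) = 59.1576 degrees


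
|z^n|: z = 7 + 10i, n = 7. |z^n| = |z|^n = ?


|z| = sqrt(49+100) = sqrt(149) = 12.2066
|z^7| = |z|^7 = (sqrt(149))^7 = 149^3 * sqrt(149) = 3307949*sqrt(149)

|z^7| = 3307949*sqrt(149) ≈ 40378663.4425


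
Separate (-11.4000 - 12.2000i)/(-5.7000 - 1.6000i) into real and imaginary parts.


Multiply by conjugate: (-11.4000 - 12.2000i)(-5.7000 + 1.6000i) / ((-5.7)^2 + (-1.6)^2)
Numerator real = -11.4*(-5.7) - (12.2)*(-1.6) = 84.5
Numerator imag = -12.2*(-5.7) - (-11.4)*(-1.6) = 51.3
Denominator = 35.05
Re(z) = 84.5/35.05 = 2.4108
Im(z) = 51.3/35.05 = 1.4636

Re(z) = 2.4108, Im(z) = 1.4636


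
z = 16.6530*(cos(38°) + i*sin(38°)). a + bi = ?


a = 16.6530*cos(38°) = 16.6530*0.78801 = 13.1227
b = 16.6530*sin(38°) = 16.6530*0.61566 = 10.2526

13.1227 + 10.2526i


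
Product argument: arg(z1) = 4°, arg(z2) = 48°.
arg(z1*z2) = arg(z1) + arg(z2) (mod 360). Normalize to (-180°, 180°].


arg(z1*z2) = 4° + 48° = 52°
Normalized to (-180°, 180°]: 52°

52°


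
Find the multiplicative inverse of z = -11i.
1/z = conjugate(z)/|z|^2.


|z|^2 = 0+121 = 121
1/z = (0 + 11i)/121

1/z = 0 + 0.0909i


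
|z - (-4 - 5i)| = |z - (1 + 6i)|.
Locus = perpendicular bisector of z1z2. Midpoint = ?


Equal distances means the locus is the perpendicular bisector of z1 and z2.
Midpoint = ((-4+1)/2, (-5+6)/2) = (-1.5000, 0.5000)

Perpendicular bisector through (-1.5000, 0.5000)


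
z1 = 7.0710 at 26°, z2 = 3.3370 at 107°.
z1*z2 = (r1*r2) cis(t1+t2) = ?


r = 7.0710 * 3.3370 = 23.5959
theta = 26° + 107° = 133° = 133° (mod 360)

23.5959 cis(133°)


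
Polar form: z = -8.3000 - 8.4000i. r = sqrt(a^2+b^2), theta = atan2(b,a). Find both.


r = sqrt(68.89+70.56) = sqrt(139.45) = 11.8089
theta = atan2(-8.4, -8.3) = -134.6569 degrees

r = 11.8089, theta = -134.6569 degrees


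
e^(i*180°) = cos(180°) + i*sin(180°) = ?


cos(180°) = -1.0000
sin(180°) = 0

e^(i*180°) = -1.0000 + 0i


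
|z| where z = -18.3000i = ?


|z| = sqrt(0^2 + (-18.3)^2) = sqrt(0 + 334.89) = sqrt(334.89) = 18.3000

|z| = 18.3000


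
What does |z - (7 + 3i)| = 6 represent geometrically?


|z - z0| = r is a circle with center z0 and radius r.
Center = (7, 3), radius = 6

Circle with center (7, 3) and radius 6
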